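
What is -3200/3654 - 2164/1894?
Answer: -3492014/1730169 ≈ -2.0183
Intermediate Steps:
-3200/3654 - 2164/1894 = -3200*1/3654 - 2164*1/1894 = -1600/1827 - 1082/947 = -3492014/1730169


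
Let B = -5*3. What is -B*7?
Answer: 105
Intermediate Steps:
B = -15
-B*7 = -1*(-15)*7 = 15*7 = 105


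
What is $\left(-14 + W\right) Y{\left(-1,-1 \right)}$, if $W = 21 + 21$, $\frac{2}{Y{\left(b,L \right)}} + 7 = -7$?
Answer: $-4$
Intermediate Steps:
$Y{\left(b,L \right)} = - \frac{1}{7}$ ($Y{\left(b,L \right)} = \frac{2}{-7 - 7} = \frac{2}{-14} = 2 \left(- \frac{1}{14}\right) = - \frac{1}{7}$)
$W = 42$
$\left(-14 + W\right) Y{\left(-1,-1 \right)} = \left(-14 + 42\right) \left(- \frac{1}{7}\right) = 28 \left(- \frac{1}{7}\right) = -4$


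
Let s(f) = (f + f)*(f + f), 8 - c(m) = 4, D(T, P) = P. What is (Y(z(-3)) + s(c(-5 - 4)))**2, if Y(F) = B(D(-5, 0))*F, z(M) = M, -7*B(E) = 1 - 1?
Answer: 4096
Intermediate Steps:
B(E) = 0 (B(E) = -(1 - 1)/7 = -1/7*0 = 0)
c(m) = 4 (c(m) = 8 - 1*4 = 8 - 4 = 4)
Y(F) = 0 (Y(F) = 0*F = 0)
s(f) = 4*f**2 (s(f) = (2*f)*(2*f) = 4*f**2)
(Y(z(-3)) + s(c(-5 - 4)))**2 = (0 + 4*4**2)**2 = (0 + 4*16)**2 = (0 + 64)**2 = 64**2 = 4096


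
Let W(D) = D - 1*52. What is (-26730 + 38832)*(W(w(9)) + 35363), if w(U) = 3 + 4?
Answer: 427418436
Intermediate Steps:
w(U) = 7
W(D) = -52 + D (W(D) = D - 52 = -52 + D)
(-26730 + 38832)*(W(w(9)) + 35363) = (-26730 + 38832)*((-52 + 7) + 35363) = 12102*(-45 + 35363) = 12102*35318 = 427418436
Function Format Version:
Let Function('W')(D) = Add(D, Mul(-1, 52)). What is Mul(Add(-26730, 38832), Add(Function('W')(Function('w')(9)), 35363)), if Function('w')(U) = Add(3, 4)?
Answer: 427418436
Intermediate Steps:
Function('w')(U) = 7
Function('W')(D) = Add(-52, D) (Function('W')(D) = Add(D, -52) = Add(-52, D))
Mul(Add(-26730, 38832), Add(Function('W')(Function('w')(9)), 35363)) = Mul(Add(-26730, 38832), Add(Add(-52, 7), 35363)) = Mul(12102, Add(-45, 35363)) = Mul(12102, 35318) = 427418436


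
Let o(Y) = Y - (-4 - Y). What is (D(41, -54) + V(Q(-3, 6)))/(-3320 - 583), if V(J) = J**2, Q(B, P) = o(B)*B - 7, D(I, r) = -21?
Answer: 20/3903 ≈ 0.0051243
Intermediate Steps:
o(Y) = 4 + 2*Y (o(Y) = Y + (4 + Y) = 4 + 2*Y)
Q(B, P) = -7 + B*(4 + 2*B) (Q(B, P) = (4 + 2*B)*B - 7 = B*(4 + 2*B) - 7 = -7 + B*(4 + 2*B))
(D(41, -54) + V(Q(-3, 6)))/(-3320 - 583) = (-21 + (-7 + 2*(-3)*(2 - 3))**2)/(-3320 - 583) = (-21 + (-7 + 2*(-3)*(-1))**2)/(-3903) = (-21 + (-7 + 6)**2)*(-1/3903) = (-21 + (-1)**2)*(-1/3903) = (-21 + 1)*(-1/3903) = -20*(-1/3903) = 20/3903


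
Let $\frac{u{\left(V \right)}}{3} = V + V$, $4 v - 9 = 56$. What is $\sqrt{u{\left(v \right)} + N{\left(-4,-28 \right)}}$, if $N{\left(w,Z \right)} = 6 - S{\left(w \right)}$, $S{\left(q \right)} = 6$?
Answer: $\frac{\sqrt{390}}{2} \approx 9.8742$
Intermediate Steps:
$v = \frac{65}{4}$ ($v = \frac{9}{4} + \frac{1}{4} \cdot 56 = \frac{9}{4} + 14 = \frac{65}{4} \approx 16.25$)
$u{\left(V \right)} = 6 V$ ($u{\left(V \right)} = 3 \left(V + V\right) = 3 \cdot 2 V = 6 V$)
$N{\left(w,Z \right)} = 0$ ($N{\left(w,Z \right)} = 6 - 6 = 0$)
$\sqrt{u{\left(v \right)} + N{\left(-4,-28 \right)}} = \sqrt{6 \cdot \frac{65}{4} + 0} = \sqrt{\frac{195}{2} + 0} = \sqrt{\frac{195}{2}} = \frac{\sqrt{390}}{2}$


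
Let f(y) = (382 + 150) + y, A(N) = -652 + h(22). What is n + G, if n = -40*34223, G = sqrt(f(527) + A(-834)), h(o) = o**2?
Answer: -1368920 + 9*sqrt(11) ≈ -1.3689e+6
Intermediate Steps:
A(N) = -168 (A(N) = -652 + 22**2 = -652 + 484 = -168)
f(y) = 532 + y
G = 9*sqrt(11) (G = sqrt((532 + 527) - 168) = sqrt(1059 - 168) = sqrt(891) = 9*sqrt(11) ≈ 29.850)
n = -1368920
n + G = -1368920 + 9*sqrt(11)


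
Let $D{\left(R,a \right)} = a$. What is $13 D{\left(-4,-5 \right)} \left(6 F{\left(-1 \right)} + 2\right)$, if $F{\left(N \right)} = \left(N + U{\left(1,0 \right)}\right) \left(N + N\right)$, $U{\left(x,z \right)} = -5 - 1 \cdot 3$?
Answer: $-7150$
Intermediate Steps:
$U{\left(x,z \right)} = -8$ ($U{\left(x,z \right)} = -5 - 3 = -8$)
$F{\left(N \right)} = 2 N \left(-8 + N\right)$ ($F{\left(N \right)} = \left(N - 8\right) \left(N + N\right) = \left(-8 + N\right) 2 N = 2 N \left(-8 + N\right)$)
$13 D{\left(-4,-5 \right)} \left(6 F{\left(-1 \right)} + 2\right) = 13 \left(-5\right) \left(6 \cdot 2 \left(-1\right) \left(-8 - 1\right) + 2\right) = - 65 \left(6 \cdot 2 \left(-1\right) \left(-9\right) + 2\right) = - 65 \left(6 \cdot 18 + 2\right) = - 65 \left(108 + 2\right) = \left(-65\right) 110 = -7150$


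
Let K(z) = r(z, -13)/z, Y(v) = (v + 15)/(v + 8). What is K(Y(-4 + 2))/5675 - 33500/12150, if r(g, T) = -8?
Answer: -49440914/17927325 ≈ -2.7579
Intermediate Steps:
Y(v) = (15 + v)/(8 + v)
K(z) = -8/z
K(Y(-4 + 2))/5675 - 33500/12150 = -8*(8 + (-4 + 2))/(15 + (-4 + 2))/5675 - 33500/12150 = -8*(8 - 2)/(15 - 2)*(1/5675) - 33500*1/12150 = -8/(13/6)*(1/5675) - 670/243 = -8/((⅙)*13)*(1/5675) - 670/243 = -8/13/6*(1/5675) - 670/243 = -8*6/13*(1/5675) - 670/243 = -48/13*1/5675 - 670/243 = -48/73775 - 670/243 = -49440914/17927325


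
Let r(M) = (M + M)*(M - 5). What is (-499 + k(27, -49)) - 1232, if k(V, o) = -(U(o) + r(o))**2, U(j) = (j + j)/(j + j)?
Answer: -28017580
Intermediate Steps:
U(j) = 1 (U(j) = (2*j)/((2*j)) = (2*j)*(1/(2*j)) = 1)
r(M) = 2*M*(-5 + M) (r(M) = (2*M)*(-5 + M) = 2*M*(-5 + M))
k(V, o) = -(1 + 2*o*(-5 + o))**2
(-499 + k(27, -49)) - 1232 = (-499 - (1 + 2*(-49)*(-5 - 49))**2) - 1232 = (-499 - (1 + 2*(-49)*(-54))**2) - 1232 = (-499 - (1 + 5292)**2) - 1232 = (-499 - 1*5293**2) - 1232 = (-499 - 1*28015849) - 1232 = (-499 - 28015849) - 1232 = -28016348 - 1232 = -28017580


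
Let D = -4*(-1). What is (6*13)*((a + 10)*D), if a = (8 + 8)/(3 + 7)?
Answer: 18096/5 ≈ 3619.2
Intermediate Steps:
D = 4
a = 8/5 (a = 16/10 = 16*(1/10) = 8/5 ≈ 1.6000)
(6*13)*((a + 10)*D) = (6*13)*((8/5 + 10)*4) = 78*((58/5)*4) = 78*(232/5) = 18096/5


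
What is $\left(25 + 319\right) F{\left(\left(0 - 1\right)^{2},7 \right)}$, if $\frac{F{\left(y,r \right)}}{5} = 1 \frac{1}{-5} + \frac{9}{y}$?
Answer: $15136$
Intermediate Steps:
$F{\left(y,r \right)} = -1 + \frac{45}{y}$ ($F{\left(y,r \right)} = 5 \left(1 \frac{1}{-5} + \frac{9}{y}\right) = 5 \left(1 \left(- \frac{1}{5}\right) + \frac{9}{y}\right) = 5 \left(- \frac{1}{5} + \frac{9}{y}\right) = -1 + \frac{45}{y}$)
$\left(25 + 319\right) F{\left(\left(0 - 1\right)^{2},7 \right)} = \left(25 + 319\right) \frac{45 - \left(0 - 1\right)^{2}}{\left(0 - 1\right)^{2}} = 344 \frac{45 - \left(-1\right)^{2}}{\left(-1\right)^{2}} = 344 \frac{45 - 1}{1} = 344 \cdot 1 \left(45 - 1\right) = 344 \cdot 1 \cdot 44 = 344 \cdot 44 = 15136$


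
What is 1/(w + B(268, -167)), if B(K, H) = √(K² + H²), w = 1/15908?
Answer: -15908/25233816898831 + 253064464*√99713/25233816898831 ≈ 0.0031668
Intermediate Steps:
w = 1/15908 ≈ 6.2861e-5
B(K, H) = √(H² + K²)
1/(w + B(268, -167)) = 1/(1/15908 + √((-167)² + 268²)) = 1/(1/15908 + √(27889 + 71824)) = 1/(1/15908 + √99713)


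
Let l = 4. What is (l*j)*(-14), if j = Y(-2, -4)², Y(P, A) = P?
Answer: -224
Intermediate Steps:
j = 4 (j = (-2)² = 4)
(l*j)*(-14) = (4*4)*(-14) = 16*(-14) = -224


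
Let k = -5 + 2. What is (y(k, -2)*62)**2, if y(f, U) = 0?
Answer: 0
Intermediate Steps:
k = -3
(y(k, -2)*62)**2 = (0*62)**2 = 0**2 = 0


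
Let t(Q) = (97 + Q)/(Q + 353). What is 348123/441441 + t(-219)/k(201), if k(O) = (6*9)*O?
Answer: 28126042657/35669315682 ≈ 0.78852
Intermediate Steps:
t(Q) = (97 + Q)/(353 + Q)
k(O) = 54*O
348123/441441 + t(-219)/k(201) = 348123/441441 + ((97 - 219)/(353 - 219))/((54*201)) = 348123*(1/441441) + (-122/134)/10854 = 116041/147147 + ((1/134)*(-122))*(1/10854) = 116041/147147 - 61/67*1/10854 = 116041/147147 - 61/727218 = 28126042657/35669315682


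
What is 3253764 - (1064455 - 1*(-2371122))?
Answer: -181813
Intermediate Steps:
3253764 - (1064455 - 1*(-2371122)) = 3253764 - (1064455 + 2371122) = 3253764 - 1*3435577 = 3253764 - 3435577 = -181813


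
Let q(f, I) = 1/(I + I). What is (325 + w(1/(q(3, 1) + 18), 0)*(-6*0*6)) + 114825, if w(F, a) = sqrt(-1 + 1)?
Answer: 115150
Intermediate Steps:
q(f, I) = 1/(2*I)
w(F, a) = 0 (w(F, a) = sqrt(0) = 0)
(325 + w(1/(q(3, 1) + 18), 0)*(-6*0*6)) + 114825 = (325 + 0*(-6*0*6)) + 114825 = (325 + 0*(0*6)) + 114825 = (325 + 0*0) + 114825 = (325 + 0) + 114825 = 325 + 114825 = 115150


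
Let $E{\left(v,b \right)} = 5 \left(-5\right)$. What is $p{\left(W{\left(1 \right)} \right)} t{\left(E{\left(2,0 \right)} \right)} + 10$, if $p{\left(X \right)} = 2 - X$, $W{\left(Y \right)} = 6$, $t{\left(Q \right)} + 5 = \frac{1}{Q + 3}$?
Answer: $\frac{332}{11} \approx 30.182$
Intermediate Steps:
$E{\left(v,b \right)} = -25$
$t{\left(Q \right)} = -5 + \frac{1}{3 + Q}$ ($t{\left(Q \right)} = -5 + \frac{1}{Q + 3} = -5 + \frac{1}{3 + Q}$)
$p{\left(W{\left(1 \right)} \right)} t{\left(E{\left(2,0 \right)} \right)} + 10 = \left(2 - 6\right) \frac{-14 - -125}{3 - 25} + 10 = \left(2 - 6\right) \frac{-14 + 125}{-22} + 10 = - 4 \left(\left(- \frac{1}{22}\right) 111\right) + 10 = \left(-4\right) \left(- \frac{111}{22}\right) + 10 = \frac{222}{11} + 10 = \frac{332}{11}$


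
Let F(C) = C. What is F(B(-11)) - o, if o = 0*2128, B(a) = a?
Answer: -11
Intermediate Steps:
o = 0
F(B(-11)) - o = -11 - 1*0 = -11 + 0 = -11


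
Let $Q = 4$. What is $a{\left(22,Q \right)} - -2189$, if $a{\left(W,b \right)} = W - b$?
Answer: $2207$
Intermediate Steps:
$a{\left(22,Q \right)} - -2189 = \left(22 - 4\right) - -2189 = \left(22 - 4\right) + 2189 = 18 + 2189 = 2207$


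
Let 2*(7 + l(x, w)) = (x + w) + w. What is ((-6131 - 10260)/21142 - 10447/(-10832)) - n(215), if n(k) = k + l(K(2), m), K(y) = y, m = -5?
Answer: -23337373107/114505072 ≈ -203.81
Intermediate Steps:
l(x, w) = -7 + w + x/2 (l(x, w) = -7 + ((x + w) + w)/2 = -7 + ((w + x) + w)/2 = -7 + (x + 2*w)/2 = -7 + (w + x/2) = -7 + w + x/2)
n(k) = -11 + k (n(k) = k + (-7 - 5 + (½)*2) = k + (-7 - 5 + 1) = k - 11 = -11 + k)
((-6131 - 10260)/21142 - 10447/(-10832)) - n(215) = ((-6131 - 10260)/21142 - 10447/(-10832)) - (-11 + 215) = (-16391*1/21142 - 10447*(-1/10832)) - 1*204 = (-16391/21142 + 10447/10832) - 204 = 21661581/114505072 - 204 = -23337373107/114505072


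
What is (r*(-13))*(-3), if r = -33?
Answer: -1287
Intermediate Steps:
(r*(-13))*(-3) = -33*(-13)*(-3) = 429*(-3) = -1287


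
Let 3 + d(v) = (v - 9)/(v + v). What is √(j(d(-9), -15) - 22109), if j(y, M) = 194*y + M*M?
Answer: 16*I*√87 ≈ 149.24*I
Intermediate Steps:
d(v) = -3 + (-9 + v)/(2*v) (d(v) = -3 + (v - 9)/(v + v) = -3 + (-9 + v)/((2*v)) = -3 + (-9 + v)*(1/(2*v)) = -3 + (-9 + v)/(2*v))
j(y, M) = M² + 194*y (j(y, M) = 194*y + M² = M² + 194*y)
√(j(d(-9), -15) - 22109) = √(((-15)² + 194*((½)*(-9 - 5*(-9))/(-9))) - 22109) = √((225 + 194*((½)*(-⅑)*(-9 + 45))) - 22109) = √((225 + 194*((½)*(-⅑)*36)) - 22109) = √((225 + 194*(-2)) - 22109) = √((225 - 388) - 22109) = √(-163 - 22109) = √(-22272) = 16*I*√87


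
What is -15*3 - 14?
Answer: -59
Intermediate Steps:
-15*3 - 14 = -45 - 14 = -59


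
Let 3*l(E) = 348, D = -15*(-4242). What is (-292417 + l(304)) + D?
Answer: -228671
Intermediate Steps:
D = 63630
l(E) = 116 (l(E) = (⅓)*348 = 116)
(-292417 + l(304)) + D = (-292417 + 116) + 63630 = -292301 + 63630 = -228671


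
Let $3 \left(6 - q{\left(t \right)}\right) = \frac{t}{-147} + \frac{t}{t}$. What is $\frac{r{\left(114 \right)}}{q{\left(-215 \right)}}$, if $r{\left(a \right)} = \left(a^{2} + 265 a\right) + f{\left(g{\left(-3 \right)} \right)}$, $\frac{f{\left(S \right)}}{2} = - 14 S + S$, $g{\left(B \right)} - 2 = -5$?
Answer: $\frac{4772061}{571} \approx 8357.4$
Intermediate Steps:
$g{\left(B \right)} = -3$ ($g{\left(B \right)} = 2 - 5 = -3$)
$f{\left(S \right)} = - 26 S$ ($f{\left(S \right)} = 2 \left(- 14 S + S\right) = 2 \left(- 13 S\right) = - 26 S$)
$q{\left(t \right)} = \frac{17}{3} + \frac{t}{441}$ ($q{\left(t \right)} = 6 - \frac{\frac{t}{-147} + \frac{t}{t}}{3} = 6 - \frac{t \left(- \frac{1}{147}\right) + 1}{3} = 6 - \frac{- \frac{t}{147} + 1}{3} = 6 - \frac{1 - \frac{t}{147}}{3} = 6 + \left(- \frac{1}{3} + \frac{t}{441}\right) = \frac{17}{3} + \frac{t}{441}$)
$r{\left(a \right)} = 78 + a^{2} + 265 a$ ($r{\left(a \right)} = \left(a^{2} + 265 a\right) - -78 = \left(a^{2} + 265 a\right) + 78 = 78 + a^{2} + 265 a$)
$\frac{r{\left(114 \right)}}{q{\left(-215 \right)}} = \frac{78 + 114^{2} + 265 \cdot 114}{\frac{17}{3} + \frac{1}{441} \left(-215\right)} = \frac{78 + 12996 + 30210}{\frac{17}{3} - \frac{215}{441}} = \frac{43284}{\frac{2284}{441}} = 43284 \cdot \frac{441}{2284} = \frac{4772061}{571}$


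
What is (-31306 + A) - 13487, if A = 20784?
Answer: -24009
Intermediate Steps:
(-31306 + A) - 13487 = (-31306 + 20784) - 13487 = -10522 - 13487 = -24009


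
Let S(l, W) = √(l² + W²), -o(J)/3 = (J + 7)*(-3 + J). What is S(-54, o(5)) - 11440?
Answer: -11350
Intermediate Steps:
o(J) = -3*(-3 + J)*(7 + J) (o(J) = -3*(J + 7)*(-3 + J) = -3*(7 + J)*(-3 + J) = -3*(-3 + J)*(7 + J))
S(l, W) = √(W² + l²)
S(-54, o(5)) - 11440 = √((63 - 12*5 - 3*5²)² + (-54)²) - 11440 = √((63 - 60 - 3*25)² + 2916) - 11440 = √((63 - 60 - 75)² + 2916) - 11440 = √((-72)² + 2916) - 11440 = √(5184 + 2916) - 11440 = √8100 - 11440 = 90 - 11440 = -11350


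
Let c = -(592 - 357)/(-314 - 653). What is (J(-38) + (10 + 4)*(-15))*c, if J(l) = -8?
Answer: -51230/967 ≈ -52.978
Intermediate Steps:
c = 235/967 (c = -235/(-967) = -235*(-1)/967 = -1*(-235/967) = 235/967 ≈ 0.24302)
(J(-38) + (10 + 4)*(-15))*c = (-8 + (10 + 4)*(-15))*(235/967) = (-8 + 14*(-15))*(235/967) = (-8 - 210)*(235/967) = -218*235/967 = -51230/967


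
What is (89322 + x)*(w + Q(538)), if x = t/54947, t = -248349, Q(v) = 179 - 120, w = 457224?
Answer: 2244220393251555/54947 ≈ 4.0843e+10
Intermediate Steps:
Q(v) = 59
x = -248349/54947 ≈ -4.5198
(89322 + x)*(w + Q(538)) = (89322 - 248349/54947)*(457224 + 59) = (4907727585/54947)*457283 = 2244220393251555/54947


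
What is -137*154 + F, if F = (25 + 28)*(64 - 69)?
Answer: -21363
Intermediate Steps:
F = -265 (F = 53*(-5) = -265)
-137*154 + F = -137*154 - 265 = -21098 - 265 = -21363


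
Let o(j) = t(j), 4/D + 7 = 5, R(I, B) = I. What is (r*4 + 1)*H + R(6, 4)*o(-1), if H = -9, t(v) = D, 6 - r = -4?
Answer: -381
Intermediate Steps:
r = 10 (r = 6 - 1*(-4) = 6 + 4 = 10)
D = -2 (D = 4/(-7 + 5) = 4/(-2) = 4*(-½) = -2)
t(v) = -2
o(j) = -2
(r*4 + 1)*H + R(6, 4)*o(-1) = (10*4 + 1)*(-9) + 6*(-2) = (40 + 1)*(-9) - 12 = 41*(-9) - 12 = -369 - 12 = -381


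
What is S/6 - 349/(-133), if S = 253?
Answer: 35743/798 ≈ 44.791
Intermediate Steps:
S/6 - 349/(-133) = 253/6 - 349/(-133) = 253*(⅙) - 349*(-1/133) = 253/6 + 349/133 = 35743/798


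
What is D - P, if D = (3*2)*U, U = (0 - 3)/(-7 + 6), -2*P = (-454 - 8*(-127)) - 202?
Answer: 198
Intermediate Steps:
P = -180 (P = -((-454 - 8*(-127)) - 202)/2 = -((-454 + 1016) - 202)/2 = -(562 - 202)/2 = -½*360 = -180)
U = 3 (U = -3/(-1) = -3*(-1) = 3)
D = 18 (D = (3*2)*3 = 6*3 = 18)
D - P = 18 - 1*(-180) = 18 + 180 = 198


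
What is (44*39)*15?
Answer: 25740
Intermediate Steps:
(44*39)*15 = 1716*15 = 25740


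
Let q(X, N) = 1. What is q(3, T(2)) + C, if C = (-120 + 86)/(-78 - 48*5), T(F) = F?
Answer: 176/159 ≈ 1.1069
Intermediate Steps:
C = 17/159 (C = -34/(-78 - 240) = -34/(-318) = -34*(-1/318) = 17/159 ≈ 0.10692)
q(3, T(2)) + C = 1 + 17/159 = 176/159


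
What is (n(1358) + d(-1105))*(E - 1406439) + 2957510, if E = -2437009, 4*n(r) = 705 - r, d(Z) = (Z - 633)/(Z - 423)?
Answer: 119571486558/191 ≈ 6.2603e+8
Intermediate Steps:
d(Z) = (-633 + Z)/(-423 + Z)
n(r) = 705/4 - r/4 (n(r) = (705 - r)/4 = 705/4 - r/4)
(n(1358) + d(-1105))*(E - 1406439) + 2957510 = ((705/4 - ¼*1358) + (-633 - 1105)/(-423 - 1105))*(-2437009 - 1406439) + 2957510 = ((705/4 - 679/2) - 1738/(-1528))*(-3843448) + 2957510 = (-653/4 - 1/1528*(-1738))*(-3843448) + 2957510 = (-653/4 + 869/764)*(-3843448) + 2957510 = -61927/382*(-3843448) + 2957510 = 119006602148/191 + 2957510 = 119571486558/191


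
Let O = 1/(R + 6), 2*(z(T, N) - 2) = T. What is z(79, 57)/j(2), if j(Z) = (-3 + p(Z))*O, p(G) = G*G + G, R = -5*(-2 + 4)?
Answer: -166/3 ≈ -55.333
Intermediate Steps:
R = -10 (R = -5*2 = -10)
z(T, N) = 2 + T/2
p(G) = G + G**2 (p(G) = G**2 + G = G + G**2)
O = -1/4 (O = 1/(-10 + 6) = 1/(-4) = -1/4 ≈ -0.25000)
j(Z) = 3/4 - Z*(1 + Z)/4 (j(Z) = (-3 + Z*(1 + Z))*(-1/4) = 3/4 - Z*(1 + Z)/4)
z(79, 57)/j(2) = (2 + (1/2)*79)/(3/4 - 1/4*2*(1 + 2)) = (2 + 79/2)/(3/4 - 1/4*2*3) = 83/(2*(3/4 - 3/2)) = 83/(2*(-3/4)) = (83/2)*(-4/3) = -166/3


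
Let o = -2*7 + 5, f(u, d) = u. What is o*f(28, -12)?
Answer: -252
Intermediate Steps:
o = -9 (o = -14 + 5 = -9)
o*f(28, -12) = -9*28 = -252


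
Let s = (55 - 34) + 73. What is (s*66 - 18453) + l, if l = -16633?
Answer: -28882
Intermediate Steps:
s = 94 (s = 21 + 73 = 94)
(s*66 - 18453) + l = (94*66 - 18453) - 16633 = (6204 - 18453) - 16633 = -12249 - 16633 = -28882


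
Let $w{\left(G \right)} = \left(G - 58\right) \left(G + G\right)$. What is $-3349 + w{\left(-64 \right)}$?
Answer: $12267$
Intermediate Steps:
$w{\left(G \right)} = 2 G \left(-58 + G\right)$ ($w{\left(G \right)} = \left(-58 + G\right) 2 G = 2 G \left(-58 + G\right)$)
$-3349 + w{\left(-64 \right)} = -3349 + 2 \left(-64\right) \left(-58 - 64\right) = -3349 + 2 \left(-64\right) \left(-122\right) = -3349 + 15616 = 12267$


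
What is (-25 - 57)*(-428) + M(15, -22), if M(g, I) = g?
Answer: 35111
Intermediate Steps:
(-25 - 57)*(-428) + M(15, -22) = (-25 - 57)*(-428) + 15 = -82*(-428) + 15 = 35096 + 15 = 35111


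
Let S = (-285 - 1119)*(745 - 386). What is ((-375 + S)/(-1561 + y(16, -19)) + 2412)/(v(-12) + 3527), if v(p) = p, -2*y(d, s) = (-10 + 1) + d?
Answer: 570398/733229 ≈ 0.77793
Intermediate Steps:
y(d, s) = 9/2 - d/2 (y(d, s) = -((-10 + 1) + d)/2 = -(-9 + d)/2 = 9/2 - d/2)
S = -504036 (S = -1404*359 = -504036)
((-375 + S)/(-1561 + y(16, -19)) + 2412)/(v(-12) + 3527) = ((-375 - 504036)/(-1561 + (9/2 - ½*16)) + 2412)/(-12 + 3527) = (-504411/(-1561 + (9/2 - 8)) + 2412)/3515 = (-504411/(-1561 - 7/2) + 2412)*(1/3515) = (-504411/(-3129/2) + 2412)*(1/3515) = (-504411*(-2/3129) + 2412)*(1/3515) = (336274/1043 + 2412)*(1/3515) = (2851990/1043)*(1/3515) = 570398/733229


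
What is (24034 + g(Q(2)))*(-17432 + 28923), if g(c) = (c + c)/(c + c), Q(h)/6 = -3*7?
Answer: 276186185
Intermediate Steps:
Q(h) = -126 (Q(h) = 6*(-3*7) = 6*(-21) = -126)
g(c) = 1 (g(c) = (2*c)/((2*c)) = (2*c)*(1/(2*c)) = 1)
(24034 + g(Q(2)))*(-17432 + 28923) = (24034 + 1)*(-17432 + 28923) = 24035*11491 = 276186185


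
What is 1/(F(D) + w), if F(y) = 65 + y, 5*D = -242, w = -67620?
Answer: -5/338017 ≈ -1.4792e-5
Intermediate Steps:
D = -242/5 (D = (1/5)*(-242) = -242/5 ≈ -48.400)
1/(F(D) + w) = 1/((65 - 242/5) - 67620) = 1/(83/5 - 67620) = 1/(-338017/5) = -5/338017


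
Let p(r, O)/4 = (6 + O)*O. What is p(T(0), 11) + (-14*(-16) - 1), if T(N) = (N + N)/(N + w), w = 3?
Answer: 971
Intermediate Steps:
T(N) = 2*N/(3 + N) (T(N) = (N + N)/(N + 3) = (2*N)/(3 + N) = 2*N/(3 + N))
p(r, O) = 4*O*(6 + O) (p(r, O) = 4*((6 + O)*O) = 4*(O*(6 + O)) = 4*O*(6 + O))
p(T(0), 11) + (-14*(-16) - 1) = 4*11*(6 + 11) + (-14*(-16) - 1) = 4*11*17 + (224 - 1) = 748 + 223 = 971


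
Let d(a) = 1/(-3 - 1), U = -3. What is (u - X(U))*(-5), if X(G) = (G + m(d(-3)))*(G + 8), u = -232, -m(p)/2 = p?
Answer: 2195/2 ≈ 1097.5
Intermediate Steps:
d(a) = -¼ (d(a) = 1/(-4) = -¼)
m(p) = -2*p
X(G) = (½ + G)*(8 + G) (X(G) = (G - 2*(-¼))*(G + 8) = (G + ½)*(8 + G) = (½ + G)*(8 + G))
(u - X(U))*(-5) = (-232 - (4 + (-3)² + (17/2)*(-3)))*(-5) = (-232 - (4 + 9 - 51/2))*(-5) = (-232 - 1*(-25/2))*(-5) = (-232 + 25/2)*(-5) = -439/2*(-5) = 2195/2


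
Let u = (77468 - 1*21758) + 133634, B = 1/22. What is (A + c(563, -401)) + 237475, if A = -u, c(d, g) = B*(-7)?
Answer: 1058875/22 ≈ 48131.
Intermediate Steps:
B = 1/22 ≈ 0.045455
c(d, g) = -7/22 (c(d, g) = (1/22)*(-7) = -7/22)
u = 189344 (u = (77468 - 21758) + 133634 = 55710 + 133634 = 189344)
A = -189344 (A = -1*189344 = -189344)
(A + c(563, -401)) + 237475 = (-189344 - 7/22) + 237475 = -4165575/22 + 237475 = 1058875/22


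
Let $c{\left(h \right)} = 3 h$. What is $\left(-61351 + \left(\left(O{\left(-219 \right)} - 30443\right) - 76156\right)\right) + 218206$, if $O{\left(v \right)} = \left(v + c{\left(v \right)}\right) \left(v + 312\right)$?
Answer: $-31212$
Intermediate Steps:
$O{\left(v \right)} = 4 v \left(312 + v\right)$ ($O{\left(v \right)} = \left(v + 3 v\right) \left(v + 312\right) = 4 v \left(312 + v\right)$)
$\left(-61351 + \left(\left(O{\left(-219 \right)} - 30443\right) - 76156\right)\right) + 218206 = \left(-61351 + \left(\left(4 \left(-219\right) \left(312 - 219\right) - 30443\right) - 76156\right)\right) + 218206 = \left(-61351 + \left(\left(4 \left(-219\right) 93 - 30443\right) - 76156\right)\right) + 218206 = \left(-61351 - 188067\right) + 218206 = -249418 + 218206 = -31212$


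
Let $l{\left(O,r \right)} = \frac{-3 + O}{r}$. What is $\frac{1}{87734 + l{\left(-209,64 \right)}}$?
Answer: $\frac{16}{1403691} \approx 1.1399 \cdot 10^{-5}$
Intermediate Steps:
$l{\left(O,r \right)} = \frac{-3 + O}{r}$
$\frac{1}{87734 + l{\left(-209,64 \right)}} = \frac{1}{87734 + \frac{-3 - 209}{64}} = \frac{1}{87734 + \frac{1}{64} \left(-212\right)} = \frac{1}{87734 - \frac{53}{16}} = \frac{1}{\frac{1403691}{16}} = \frac{16}{1403691}$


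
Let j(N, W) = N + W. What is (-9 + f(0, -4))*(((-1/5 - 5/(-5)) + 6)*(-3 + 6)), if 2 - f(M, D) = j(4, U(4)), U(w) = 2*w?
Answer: -1938/5 ≈ -387.60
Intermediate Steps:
f(M, D) = -10 (f(M, D) = 2 - (4 + 2*4) = 2 - (4 + 8) = 2 - 1*12 = 2 - 12 = -10)
(-9 + f(0, -4))*(((-1/5 - 5/(-5)) + 6)*(-3 + 6)) = (-9 - 10)*(((-1/5 - 5/(-5)) + 6)*(-3 + 6)) = -19*((-1*⅕ - 5*(-⅕)) + 6)*3 = -19*((-⅕ + 1) + 6)*3 = -19*(⅘ + 6)*3 = -646*3/5 = -19*102/5 = -1938/5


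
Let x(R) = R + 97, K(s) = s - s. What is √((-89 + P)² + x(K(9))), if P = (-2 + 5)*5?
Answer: √5573 ≈ 74.653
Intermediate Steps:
K(s) = 0
P = 15 (P = 3*5 = 15)
x(R) = 97 + R
√((-89 + P)² + x(K(9))) = √((-89 + 15)² + (97 + 0)) = √((-74)² + 97) = √(5476 + 97) = √5573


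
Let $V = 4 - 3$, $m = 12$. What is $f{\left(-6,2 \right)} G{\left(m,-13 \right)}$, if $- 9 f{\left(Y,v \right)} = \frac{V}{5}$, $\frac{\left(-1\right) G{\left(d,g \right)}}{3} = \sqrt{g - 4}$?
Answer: $\frac{i \sqrt{17}}{15} \approx 0.27487 i$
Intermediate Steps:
$G{\left(d,g \right)} = - 3 \sqrt{-4 + g}$ ($G{\left(d,g \right)} = - 3 \sqrt{g - 4} = - 3 \sqrt{-4 + g}$)
$V = 1$
$f{\left(Y,v \right)} = - \frac{1}{45}$ ($f{\left(Y,v \right)} = - \frac{1 \cdot \frac{1}{5}}{9} = \left(- \frac{1}{9}\right) \frac{1}{5} = - \frac{1}{45}$)
$f{\left(-6,2 \right)} G{\left(m,-13 \right)} = - \frac{\left(-3\right) \sqrt{-4 - 13}}{45} = - \frac{\left(-3\right) \sqrt{-17}}{45} = - \frac{\left(-3\right) i \sqrt{17}}{45} = \frac{i \sqrt{17}}{15}$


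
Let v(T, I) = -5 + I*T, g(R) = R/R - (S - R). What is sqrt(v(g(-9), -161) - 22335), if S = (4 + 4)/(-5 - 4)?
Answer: 2*I*sqrt(47689)/3 ≈ 145.59*I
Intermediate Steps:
S = -8/9 (S = 8/(-9) = 8*(-1/9) = -8/9 ≈ -0.88889)
g(R) = 17/9 + R (g(R) = R/R - (-8/9 - R) = 1 + (8/9 + R) = 17/9 + R)
sqrt(v(g(-9), -161) - 22335) = sqrt((-5 - 161*(17/9 - 9)) - 22335) = sqrt((-5 - 161*(-64/9)) - 22335) = sqrt((-5 + 10304/9) - 22335) = sqrt(10259/9 - 22335) = sqrt(-190756/9) = 2*I*sqrt(47689)/3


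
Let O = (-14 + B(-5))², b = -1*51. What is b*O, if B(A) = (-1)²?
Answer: -8619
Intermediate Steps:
B(A) = 1
b = -51
O = 169 (O = (-14 + 1)² = (-13)² = 169)
b*O = -51*169 = -8619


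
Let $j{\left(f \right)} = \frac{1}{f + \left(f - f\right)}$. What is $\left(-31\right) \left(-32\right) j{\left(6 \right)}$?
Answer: $\frac{496}{3} \approx 165.33$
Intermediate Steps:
$j{\left(f \right)} = \frac{1}{f}$ ($j{\left(f \right)} = \frac{1}{f + 0} = \frac{1}{f}$)
$\left(-31\right) \left(-32\right) j{\left(6 \right)} = \frac{\left(-31\right) \left(-32\right)}{6} = 992 \cdot \frac{1}{6} = \frac{496}{3}$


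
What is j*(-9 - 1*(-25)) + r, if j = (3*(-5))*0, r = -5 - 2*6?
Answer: -17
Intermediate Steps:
r = -17 (r = -5 - 12 = -17)
j = 0 (j = -15*0 = 0)
j*(-9 - 1*(-25)) + r = 0*(-9 - 1*(-25)) - 17 = 0*(-9 + 25) - 17 = 0*16 - 17 = 0 - 17 = -17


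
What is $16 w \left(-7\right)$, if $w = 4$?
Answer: $-448$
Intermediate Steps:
$16 w \left(-7\right) = 16 \cdot 4 \left(-7\right) = 16 \left(-28\right) = -448$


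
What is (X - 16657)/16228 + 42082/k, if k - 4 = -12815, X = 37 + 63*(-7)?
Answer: -901475167/207896908 ≈ -4.3362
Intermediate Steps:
X = -404 (X = 37 - 441 = -404)
k = -12811 (k = 4 - 12815 = -12811)
(X - 16657)/16228 + 42082/k = (-404 - 16657)/16228 + 42082/(-12811) = -17061*1/16228 + 42082*(-1/12811) = -17061/16228 - 42082/12811 = -901475167/207896908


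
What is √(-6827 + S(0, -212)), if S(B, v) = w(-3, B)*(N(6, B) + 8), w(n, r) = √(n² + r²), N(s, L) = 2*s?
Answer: I*√6767 ≈ 82.262*I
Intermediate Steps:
S(B, v) = 20*√(9 + B²) (S(B, v) = √((-3)² + B²)*(2*6 + 8) = √(9 + B²)*(12 + 8) = √(9 + B²)*20 = 20*√(9 + B²))
√(-6827 + S(0, -212)) = √(-6827 + 20*√(9 + 0²)) = √(-6827 + 20*√(9 + 0)) = √(-6827 + 20*√9) = √(-6827 + 20*3) = √(-6827 + 60) = √(-6767) = I*√6767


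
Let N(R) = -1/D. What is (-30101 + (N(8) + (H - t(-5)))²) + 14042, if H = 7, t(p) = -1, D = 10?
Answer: -1599659/100 ≈ -15997.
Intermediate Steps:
N(R) = -⅒ (N(R) = -1/10 = -1*⅒ = -⅒)
(-30101 + (N(8) + (H - t(-5)))²) + 14042 = (-30101 + (-⅒ + (7 - 1*(-1)))²) + 14042 = (-30101 + (-⅒ + (7 + 1))²) + 14042 = (-30101 + (-⅒ + 8)²) + 14042 = (-30101 + (79/10)²) + 14042 = (-30101 + 6241/100) + 14042 = -3003859/100 + 14042 = -1599659/100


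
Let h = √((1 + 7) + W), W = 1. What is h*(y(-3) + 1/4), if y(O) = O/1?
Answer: -33/4 ≈ -8.2500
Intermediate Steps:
y(O) = O (y(O) = O*1 = O)
h = 3 (h = √((1 + 7) + 1) = √(8 + 1) = √9 = 3)
h*(y(-3) + 1/4) = 3*(-3 + 1/4) = 3*(-3 + ¼) = 3*(-11/4) = -33/4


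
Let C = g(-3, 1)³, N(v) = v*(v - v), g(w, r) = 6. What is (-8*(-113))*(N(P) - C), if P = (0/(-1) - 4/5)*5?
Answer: -195264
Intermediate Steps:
P = -4 (P = (0*(-1) - 4*⅕)*5 = (0 - ⅘)*5 = -⅘*5 = -4)
N(v) = 0 (N(v) = v*0 = 0)
C = 216 (C = 6³ = 216)
(-8*(-113))*(N(P) - C) = (-8*(-113))*(0 - 1*216) = 904*(0 - 216) = 904*(-216) = -195264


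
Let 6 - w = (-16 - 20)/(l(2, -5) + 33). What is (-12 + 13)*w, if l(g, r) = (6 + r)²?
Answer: 120/17 ≈ 7.0588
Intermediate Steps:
w = 120/17 (w = 6 - (-16 - 20)/((6 - 5)² + 33) = 6 - (-36)/(1² + 33) = 6 - (-36)/(1 + 33) = 6 - (-36)/34 = 6 - 1*(-18/17) = 6 + 18/17 = 120/17 ≈ 7.0588)
(-12 + 13)*w = (-12 + 13)*(120/17) = 1*(120/17) = 120/17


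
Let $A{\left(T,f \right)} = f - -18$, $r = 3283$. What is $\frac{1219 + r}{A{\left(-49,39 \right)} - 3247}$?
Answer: $- \frac{2251}{1595} \approx -1.4113$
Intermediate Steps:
$A{\left(T,f \right)} = 18 + f$ ($A{\left(T,f \right)} = f + 18 = 18 + f$)
$\frac{1219 + r}{A{\left(-49,39 \right)} - 3247} = \frac{1219 + 3283}{\left(18 + 39\right) - 3247} = \frac{4502}{57 - 3247} = \frac{4502}{-3190} = 4502 \left(- \frac{1}{3190}\right) = - \frac{2251}{1595}$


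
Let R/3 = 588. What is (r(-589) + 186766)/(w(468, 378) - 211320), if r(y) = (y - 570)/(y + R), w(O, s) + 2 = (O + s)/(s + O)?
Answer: -219448891/248302175 ≈ -0.88380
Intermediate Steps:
R = 1764 (R = 3*588 = 1764)
w(O, s) = -1 (w(O, s) = -2 + (O + s)/(s + O) = -2 + (O + s)/(O + s) = -2 + 1 = -1)
r(y) = (-570 + y)/(1764 + y) (r(y) = (y - 570)/(y + 1764) = (-570 + y)/(1764 + y))
(r(-589) + 186766)/(w(468, 378) - 211320) = ((-570 - 589)/(1764 - 589) + 186766)/(-1 - 211320) = (-1159/1175 + 186766)/(-211321) = ((1/1175)*(-1159) + 186766)*(-1/211321) = (-1159/1175 + 186766)*(-1/211321) = (219448891/1175)*(-1/211321) = -219448891/248302175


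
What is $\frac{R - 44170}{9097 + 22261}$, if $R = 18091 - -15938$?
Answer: $- \frac{10141}{31358} \approx -0.32339$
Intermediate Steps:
$R = 34029$ ($R = 18091 + 15938 = 34029$)
$\frac{R - 44170}{9097 + 22261} = \frac{34029 - 44170}{9097 + 22261} = - \frac{10141}{31358}$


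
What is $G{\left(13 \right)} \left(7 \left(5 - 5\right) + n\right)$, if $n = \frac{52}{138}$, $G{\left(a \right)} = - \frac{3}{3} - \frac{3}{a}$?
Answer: $- \frac{32}{69} \approx -0.46377$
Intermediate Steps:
$G{\left(a \right)} = -1 - \frac{3}{a}$ ($G{\left(a \right)} = \left(-3\right) \frac{1}{3} - \frac{3}{a} = -1 - \frac{3}{a}$)
$n = \frac{26}{69}$ ($n = 52 \cdot \frac{1}{138} = \frac{26}{69} \approx 0.37681$)
$G{\left(13 \right)} \left(7 \left(5 - 5\right) + n\right) = \frac{-3 - 13}{13} \left(7 \left(5 - 5\right) + \frac{26}{69}\right) = \frac{-3 - 13}{13} \left(7 \cdot 0 + \frac{26}{69}\right) = \frac{1}{13} \left(-16\right) \left(0 + \frac{26}{69}\right) = \left(- \frac{16}{13}\right) \frac{26}{69} = - \frac{32}{69}$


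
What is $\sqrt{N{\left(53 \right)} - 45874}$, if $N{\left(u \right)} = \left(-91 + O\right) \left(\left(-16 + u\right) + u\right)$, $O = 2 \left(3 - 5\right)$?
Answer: $2 i \sqrt{13606} \approx 233.29 i$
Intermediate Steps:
$O = -4$ ($O = 2 \left(-2\right) = -4$)
$N{\left(u \right)} = 1520 - 190 u$ ($N{\left(u \right)} = \left(-91 - 4\right) \left(\left(-16 + u\right) + u\right) = - 95 \left(-16 + 2 u\right) = 1520 - 190 u$)
$\sqrt{N{\left(53 \right)} - 45874} = \sqrt{\left(1520 - 10070\right) - 45874} = \sqrt{-8550 - 45874} = \sqrt{-54424} = 2 i \sqrt{13606}$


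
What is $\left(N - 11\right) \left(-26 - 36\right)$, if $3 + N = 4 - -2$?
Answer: $496$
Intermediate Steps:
$N = 3$ ($N = -3 + \left(4 - -2\right) = -3 + \left(4 + 2\right) = -3 + 6 = 3$)
$\left(N - 11\right) \left(-26 - 36\right) = \left(3 - 11\right) \left(-26 - 36\right) = \left(-8\right) \left(-62\right) = 496$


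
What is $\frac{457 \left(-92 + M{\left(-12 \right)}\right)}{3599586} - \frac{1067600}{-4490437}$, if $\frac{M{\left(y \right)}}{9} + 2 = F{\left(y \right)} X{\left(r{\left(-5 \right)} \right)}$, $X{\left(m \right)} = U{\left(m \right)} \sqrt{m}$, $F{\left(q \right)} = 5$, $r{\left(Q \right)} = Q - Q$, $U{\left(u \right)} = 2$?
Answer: $\frac{1808591872805}{8081857079541} \approx 0.22378$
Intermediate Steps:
$r{\left(Q \right)} = 0$
$X{\left(m \right)} = 2 \sqrt{m}$
$M{\left(y \right)} = -18$ ($M{\left(y \right)} = -18 + 9 \cdot 5 \cdot 2 \sqrt{0} = -18 + 9 \cdot 5 \cdot 2 \cdot 0 = -18 + 9 \cdot 5 \cdot 0 = -18 + 9 \cdot 0 = -18 + 0 = -18$)
$\frac{457 \left(-92 + M{\left(-12 \right)}\right)}{3599586} - \frac{1067600}{-4490437} = \frac{457 \left(-92 - 18\right)}{3599586} - \frac{1067600}{-4490437} = 457 \left(-110\right) \frac{1}{3599586} - - \frac{1067600}{4490437} = \left(-50270\right) \frac{1}{3599586} + \frac{1067600}{4490437} = - \frac{25135}{1799793} + \frac{1067600}{4490437} = \frac{1808591872805}{8081857079541}$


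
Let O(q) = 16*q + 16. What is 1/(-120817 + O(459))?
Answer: -1/113457 ≈ -8.8139e-6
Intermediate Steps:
O(q) = 16 + 16*q
1/(-120817 + O(459)) = 1/(-120817 + (16 + 16*459)) = 1/(-120817 + (16 + 7344)) = 1/(-120817 + 7360) = 1/(-113457) = -1/113457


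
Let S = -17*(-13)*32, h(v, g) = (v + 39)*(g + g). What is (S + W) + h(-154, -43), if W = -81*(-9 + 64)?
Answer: 12507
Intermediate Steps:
h(v, g) = 2*g*(39 + v) (h(v, g) = (39 + v)*(2*g) = 2*g*(39 + v))
W = -4455 (W = -81*55 = -4455)
S = 7072 (S = 221*32 = 7072)
(S + W) + h(-154, -43) = (7072 - 4455) + 2*(-43)*(39 - 154) = 2617 + 2*(-43)*(-115) = 2617 + 9890 = 12507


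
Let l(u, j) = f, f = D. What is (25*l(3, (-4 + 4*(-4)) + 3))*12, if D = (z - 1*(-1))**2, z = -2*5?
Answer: 24300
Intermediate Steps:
z = -10
D = 81 (D = (-10 - 1*(-1))**2 = (-10 + 1)**2 = (-9)**2 = 81)
f = 81
l(u, j) = 81
(25*l(3, (-4 + 4*(-4)) + 3))*12 = (25*81)*12 = 2025*12 = 24300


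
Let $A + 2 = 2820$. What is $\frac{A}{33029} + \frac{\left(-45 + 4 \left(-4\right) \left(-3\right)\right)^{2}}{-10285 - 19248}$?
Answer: $\frac{82926733}{975445457} \approx 0.085014$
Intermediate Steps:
$A = 2818$ ($A = -2 + 2820 = 2818$)
$\frac{A}{33029} + \frac{\left(-45 + 4 \left(-4\right) \left(-3\right)\right)^{2}}{-10285 - 19248} = \frac{2818}{33029} + \frac{\left(-45 + 4 \left(-4\right) \left(-3\right)\right)^{2}}{-10285 - 19248} = 2818 \cdot \frac{1}{33029} + \frac{\left(-45 - -48\right)^{2}}{-29533} = \frac{2818}{33029} + \left(-45 + 48\right)^{2} \left(- \frac{1}{29533}\right) = \frac{2818}{33029} + 3^{2} \left(- \frac{1}{29533}\right) = \frac{2818}{33029} + 9 \left(- \frac{1}{29533}\right) = \frac{2818}{33029} - \frac{9}{29533} = \frac{82926733}{975445457}$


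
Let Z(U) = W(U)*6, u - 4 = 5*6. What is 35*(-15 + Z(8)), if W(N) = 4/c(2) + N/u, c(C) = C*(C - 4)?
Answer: -11655/17 ≈ -685.59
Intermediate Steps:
u = 34 (u = 4 + 5*6 = 4 + 30 = 34)
c(C) = C*(-4 + C)
W(N) = -1 + N/34 (W(N) = 4/((2*(-4 + 2))) + N/34 = 4/((2*(-2))) + N*(1/34) = 4/(-4) + N/34 = 4*(-1/4) + N/34 = -1 + N/34)
Z(U) = -6 + 3*U/17 (Z(U) = (-1 + U/34)*6 = -6 + 3*U/17)
35*(-15 + Z(8)) = 35*(-15 + (-6 + (3/17)*8)) = 35*(-15 + (-6 + 24/17)) = 35*(-15 - 78/17) = 35*(-333/17) = -11655/17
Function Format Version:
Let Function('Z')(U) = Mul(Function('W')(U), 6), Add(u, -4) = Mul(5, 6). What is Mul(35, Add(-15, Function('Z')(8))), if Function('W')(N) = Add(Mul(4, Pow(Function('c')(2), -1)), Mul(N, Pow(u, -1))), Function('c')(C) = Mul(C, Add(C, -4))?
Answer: Rational(-11655, 17) ≈ -685.59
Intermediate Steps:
u = 34 (u = Add(4, Mul(5, 6)) = Add(4, 30) = 34)
Function('c')(C) = Mul(C, Add(-4, C))
Function('W')(N) = Add(-1, Mul(Rational(1, 34), N)) (Function('W')(N) = Add(Mul(4, Pow(Mul(2, Add(-4, 2)), -1)), Mul(N, Pow(34, -1))) = Add(Mul(4, Pow(Mul(2, -2), -1)), Mul(N, Rational(1, 34))) = Add(Mul(4, Pow(-4, -1)), Mul(Rational(1, 34), N)) = Add(Mul(4, Rational(-1, 4)), Mul(Rational(1, 34), N)) = Add(-1, Mul(Rational(1, 34), N)))
Function('Z')(U) = Add(-6, Mul(Rational(3, 17), U)) (Function('Z')(U) = Mul(Add(-1, Mul(Rational(1, 34), U)), 6) = Add(-6, Mul(Rational(3, 17), U)))
Mul(35, Add(-15, Function('Z')(8))) = Mul(35, Add(-15, Add(-6, Mul(Rational(3, 17), 8)))) = Mul(35, Add(-15, Add(-6, Rational(24, 17)))) = Mul(35, Add(-15, Rational(-78, 17))) = Mul(35, Rational(-333, 17)) = Rational(-11655, 17)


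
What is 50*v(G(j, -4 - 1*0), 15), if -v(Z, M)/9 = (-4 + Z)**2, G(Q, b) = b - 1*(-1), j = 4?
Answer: -22050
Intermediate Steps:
G(Q, b) = 1 + b (G(Q, b) = b + 1 = 1 + b)
v(Z, M) = -9*(-4 + Z)**2
50*v(G(j, -4 - 1*0), 15) = 50*(-9*(-4 + (1 + (-4 - 1*0)))**2) = 50*(-9*(-4 + (1 + (-4 + 0)))**2) = 50*(-9*(-4 + (1 - 4))**2) = 50*(-9*(-4 - 3)**2) = 50*(-9*(-7)**2) = 50*(-9*49) = 50*(-441) = -22050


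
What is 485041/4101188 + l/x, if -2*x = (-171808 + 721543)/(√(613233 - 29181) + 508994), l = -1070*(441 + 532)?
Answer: 869318609793237995/450913317036 + 832888*√146013/109947 ≈ 1.9308e+6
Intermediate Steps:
l = -1041110 (l = -1070*973 = -1041110)
x = -549735/(2*(508994 + 2*√146013)) (x = -(-171808 + 721543)/(2*(√(613233 - 29181) + 508994)) = -549735/(2*(√584052 + 508994)) = -549735/(2*(2*√146013 + 508994)) = -549735/(2*(508994 + 2*√146013)) ≈ -0.53921)
485041/4101188 + l/x = 485041/4101188 - 1041110/(-139905908295/259074307984 + 549735*√146013/259074307984)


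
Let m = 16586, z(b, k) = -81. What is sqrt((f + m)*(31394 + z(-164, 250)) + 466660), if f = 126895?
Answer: sqrt(4493287213) ≈ 67032.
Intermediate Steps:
sqrt((f + m)*(31394 + z(-164, 250)) + 466660) = sqrt((126895 + 16586)*(31394 - 81) + 466660) = sqrt(143481*31313 + 466660) = sqrt(4492820553 + 466660) = sqrt(4493287213)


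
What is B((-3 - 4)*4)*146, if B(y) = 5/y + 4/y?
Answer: -657/14 ≈ -46.929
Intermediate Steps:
B(y) = 9/y
B((-3 - 4)*4)*146 = (9/(((-3 - 4)*4)))*146 = (9/((-7*4)))*146 = (9/(-28))*146 = (9*(-1/28))*146 = -9/28*146 = -657/14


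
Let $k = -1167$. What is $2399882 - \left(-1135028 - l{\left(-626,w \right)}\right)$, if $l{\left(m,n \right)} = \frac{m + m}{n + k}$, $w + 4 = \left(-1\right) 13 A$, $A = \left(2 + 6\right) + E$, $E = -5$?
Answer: $\frac{2138621176}{605} \approx 3.5349 \cdot 10^{6}$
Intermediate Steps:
$A = 3$ ($A = \left(2 + 6\right) - 5 = 8 - 5 = 3$)
$w = -43$ ($w = -4 + \left(-1\right) 13 \cdot 3 = -4 - 39 = -43$)
$l{\left(m,n \right)} = \frac{2 m}{-1167 + n}$ ($l{\left(m,n \right)} = \frac{m + m}{n - 1167} = \frac{2 m}{-1167 + n}$)
$2399882 - \left(-1135028 - l{\left(-626,w \right)}\right) = 2399882 - \left(-1135028 - 2 \left(-626\right) \frac{1}{-1167 - 43}\right) = 2399882 - \left(-1135028 - 2 \left(-626\right) \frac{1}{-1210}\right) = 2399882 - \left(-1135028 - 2 \left(-626\right) \left(- \frac{1}{1210}\right)\right) = 2399882 - \left(-1135028 - \frac{626}{605}\right) = 2399882 - - \frac{686692566}{605} = 2399882 + \frac{686692566}{605} = \frac{2138621176}{605}$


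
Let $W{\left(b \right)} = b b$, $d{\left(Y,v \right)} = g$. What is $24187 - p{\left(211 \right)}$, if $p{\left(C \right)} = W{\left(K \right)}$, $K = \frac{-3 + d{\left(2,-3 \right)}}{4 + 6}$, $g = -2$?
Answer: $\frac{96747}{4} \approx 24187.0$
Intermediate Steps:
$d{\left(Y,v \right)} = -2$
$K = - \frac{1}{2}$ ($K = \frac{-3 - 2}{4 + 6} = - \frac{5}{10} = \left(-5\right) \frac{1}{10} = - \frac{1}{2} \approx -0.5$)
$W{\left(b \right)} = b^{2}$
$p{\left(C \right)} = \frac{1}{4}$ ($p{\left(C \right)} = \left(- \frac{1}{2}\right)^{2} = \frac{1}{4}$)
$24187 - p{\left(211 \right)} = 24187 - \frac{1}{4} = \frac{96747}{4}$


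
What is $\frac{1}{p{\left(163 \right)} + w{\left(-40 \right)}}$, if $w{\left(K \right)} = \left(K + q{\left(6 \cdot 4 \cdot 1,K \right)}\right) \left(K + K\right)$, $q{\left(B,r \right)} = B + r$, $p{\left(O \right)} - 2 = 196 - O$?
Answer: $\frac{1}{4515} \approx 0.00022148$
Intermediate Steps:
$p{\left(O \right)} = 198 - O$ ($p{\left(O \right)} = 2 - \left(-196 + O\right) = 198 - O$)
$w{\left(K \right)} = 2 K \left(24 + 2 K\right)$ ($w{\left(K \right)} = \left(K + \left(6 \cdot 4 \cdot 1 + K\right)\right) \left(K + K\right) = \left(K + \left(24 \cdot 1 + K\right)\right) 2 K = \left(K + \left(24 + K\right)\right) 2 K = \left(24 + 2 K\right) 2 K = 2 K \left(24 + 2 K\right)$)
$\frac{1}{p{\left(163 \right)} + w{\left(-40 \right)}} = \frac{1}{\left(198 - 163\right) + 4 \left(-40\right) \left(12 - 40\right)} = \frac{1}{\left(198 - 163\right) + 4 \left(-40\right) \left(-28\right)} = \frac{1}{35 + 4480} = \frac{1}{4515}$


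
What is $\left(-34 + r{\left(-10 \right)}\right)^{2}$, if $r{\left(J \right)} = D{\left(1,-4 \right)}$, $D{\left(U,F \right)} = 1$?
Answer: $1089$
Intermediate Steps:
$r{\left(J \right)} = 1$
$\left(-34 + r{\left(-10 \right)}\right)^{2} = \left(-34 + 1\right)^{2} = \left(-33\right)^{2} = 1089$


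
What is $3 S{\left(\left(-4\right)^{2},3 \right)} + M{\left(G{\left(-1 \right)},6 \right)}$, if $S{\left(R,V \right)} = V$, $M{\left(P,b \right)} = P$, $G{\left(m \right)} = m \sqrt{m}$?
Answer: $9 - i \approx 9.0 - 1.0 i$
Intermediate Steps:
$G{\left(m \right)} = m^{\frac{3}{2}}$
$3 S{\left(\left(-4\right)^{2},3 \right)} + M{\left(G{\left(-1 \right)},6 \right)} = 3 \cdot 3 + \left(-1\right)^{\frac{3}{2}} = 9 - i$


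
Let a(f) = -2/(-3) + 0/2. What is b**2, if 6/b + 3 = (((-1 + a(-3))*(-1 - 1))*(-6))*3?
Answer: 4/25 ≈ 0.16000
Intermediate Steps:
a(f) = 2/3 (a(f) = -2*(-1/3) + 0*(1/2) = 2/3 + 0 = 2/3)
b = -2/5 (b = 6/(-3 + (((-1 + 2/3)*(-1 - 1))*(-6))*3) = 6/(-3 + (-1/3*(-2)*(-6))*3) = 6/(-3 + ((2/3)*(-6))*3) = 6/(-3 - 4*3) = 6/(-3 - 12) = 6/(-15) = 6*(-1/15) = -2/5 ≈ -0.40000)
b**2 = (-2/5)**2 = 4/25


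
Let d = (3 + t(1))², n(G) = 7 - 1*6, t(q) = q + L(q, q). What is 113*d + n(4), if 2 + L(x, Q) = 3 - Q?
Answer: 1809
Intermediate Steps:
L(x, Q) = 1 - Q (L(x, Q) = -2 + (3 - Q) = 1 - Q)
t(q) = 1 (t(q) = q + (1 - q) = 1)
n(G) = 1 (n(G) = 7 - 6 = 1)
d = 16 (d = (3 + 1)² = 4² = 16)
113*d + n(4) = 113*16 + 1 = 1808 + 1 = 1809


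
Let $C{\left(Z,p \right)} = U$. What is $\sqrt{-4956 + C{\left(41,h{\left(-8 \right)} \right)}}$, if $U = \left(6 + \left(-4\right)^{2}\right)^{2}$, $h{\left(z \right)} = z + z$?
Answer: $2 i \sqrt{1118} \approx 66.873 i$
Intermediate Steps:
$h{\left(z \right)} = 2 z$
$U = 484$ ($U = \left(6 + 16\right)^{2} = 22^{2} = 484$)
$C{\left(Z,p \right)} = 484$
$\sqrt{-4956 + C{\left(41,h{\left(-8 \right)} \right)}} = \sqrt{-4956 + 484} = \sqrt{-4472} = 2 i \sqrt{1118}$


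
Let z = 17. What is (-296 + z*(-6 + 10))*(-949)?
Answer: 216372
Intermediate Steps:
(-296 + z*(-6 + 10))*(-949) = (-296 + 17*(-6 + 10))*(-949) = (-296 + 17*4)*(-949) = (-296 + 68)*(-949) = -228*(-949) = 216372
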